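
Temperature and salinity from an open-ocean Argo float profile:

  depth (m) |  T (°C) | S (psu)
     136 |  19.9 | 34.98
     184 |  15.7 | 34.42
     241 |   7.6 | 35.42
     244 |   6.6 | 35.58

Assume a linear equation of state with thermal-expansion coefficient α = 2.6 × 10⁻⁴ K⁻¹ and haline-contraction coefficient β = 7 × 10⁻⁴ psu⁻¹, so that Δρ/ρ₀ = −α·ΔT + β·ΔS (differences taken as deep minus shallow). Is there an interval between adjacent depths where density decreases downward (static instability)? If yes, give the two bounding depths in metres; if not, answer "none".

none

Evaluate Δρ/ρ₀ = −αΔT + βΔS across each adjacent pair:
  136–184 m: −αΔT+βΔS = −(2.6 × 10⁻⁴)(-4.2)+(7 × 10⁻⁴)(-0.56) = 7.0 × 10⁻⁴ → stable
  184–241 m: −αΔT+βΔS = −(2.6 × 10⁻⁴)(-8.1)+(7 × 10⁻⁴)(+1.00) = 2.8 × 10⁻³ → stable
  241–244 m: −αΔT+βΔS = −(2.6 × 10⁻⁴)(-1.0)+(7 × 10⁻⁴)(+0.16) = 3.7 × 10⁻⁴ → stable
Every interval has Δρ > 0: the column is stably stratified throughout.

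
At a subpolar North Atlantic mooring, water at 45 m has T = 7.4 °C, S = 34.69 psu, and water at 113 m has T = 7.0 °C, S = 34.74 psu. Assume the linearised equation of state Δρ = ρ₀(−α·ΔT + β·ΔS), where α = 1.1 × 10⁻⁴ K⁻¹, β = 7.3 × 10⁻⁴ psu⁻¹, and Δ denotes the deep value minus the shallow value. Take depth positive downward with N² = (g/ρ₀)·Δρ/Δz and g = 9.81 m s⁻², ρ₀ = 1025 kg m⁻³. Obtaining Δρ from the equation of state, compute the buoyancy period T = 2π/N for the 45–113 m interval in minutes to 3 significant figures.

30.7 min

ΔT = -0.4 K, ΔS = +0.05 psu (deep − shallow).
Δρ/ρ₀ = −αΔT + βΔS = 4.40 × 10⁻⁵ + 3.65 × 10⁻⁵ = 8.05 × 10⁻⁵, so Δρ ≈ 0.08251 kg m⁻³.
N² = (g/ρ₀)·Δρ/Δz = g·(Δρ/ρ₀)/Δz = 9.81 × 8.05 × 10⁻⁵ / 68 = 1.1613 × 10⁻⁵ s⁻².
N = √(1.1613 × 10⁻⁵) = 3.4078 × 10⁻³ rad s⁻¹ → T = 2π/N = 1.8438 × 10³ s = 30.730 min ≈ 30.7 min.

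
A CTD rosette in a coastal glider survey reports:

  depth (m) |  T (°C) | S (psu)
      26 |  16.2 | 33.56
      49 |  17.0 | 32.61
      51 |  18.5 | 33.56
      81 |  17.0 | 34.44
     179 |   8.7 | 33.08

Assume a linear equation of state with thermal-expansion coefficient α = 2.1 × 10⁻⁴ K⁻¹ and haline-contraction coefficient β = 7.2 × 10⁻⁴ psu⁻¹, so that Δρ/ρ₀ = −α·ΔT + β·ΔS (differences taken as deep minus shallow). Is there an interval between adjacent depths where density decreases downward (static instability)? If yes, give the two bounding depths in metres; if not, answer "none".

26–49 m

Evaluate Δρ/ρ₀ = −αΔT + βΔS across each adjacent pair:
  26–49 m: −αΔT+βΔS = −(2.1 × 10⁻⁴)(+0.8)+(7.2 × 10⁻⁴)(-0.95) = -8.5 × 10⁻⁴ → UNSTABLE
  49–51 m: −αΔT+βΔS = −(2.1 × 10⁻⁴)(+1.5)+(7.2 × 10⁻⁴)(+0.95) = 3.7 × 10⁻⁴ → stable
  51–81 m: −αΔT+βΔS = −(2.1 × 10⁻⁴)(-1.5)+(7.2 × 10⁻⁴)(+0.88) = 9.5 × 10⁻⁴ → stable
  81–179 m: −αΔT+βΔS = −(2.1 × 10⁻⁴)(-8.3)+(7.2 × 10⁻⁴)(-1.36) = 7.6 × 10⁻⁴ → stable
The 26–49 m interval has Δρ < 0: lighter water underlies denser water.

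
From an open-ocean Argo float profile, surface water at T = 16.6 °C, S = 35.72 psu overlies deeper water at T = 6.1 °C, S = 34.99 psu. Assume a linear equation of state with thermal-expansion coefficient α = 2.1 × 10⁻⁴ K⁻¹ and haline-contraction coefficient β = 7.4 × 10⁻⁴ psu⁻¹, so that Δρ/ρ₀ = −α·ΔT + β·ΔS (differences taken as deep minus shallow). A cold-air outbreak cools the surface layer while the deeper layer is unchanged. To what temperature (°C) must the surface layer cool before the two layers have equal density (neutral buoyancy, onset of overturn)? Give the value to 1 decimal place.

Neutral buoyancy requires Δρ = 0, i.e. −α(T_deep − T_surf′) + β(S_deep − S_surf) = 0.
T_surf′ = T_deep − (β/α)·ΔS = 6.1 − (7.4 × 10⁻⁴/2.1 × 10⁻⁴)·(-0.73) = 8.672 °C.
Cooling required: 16.6 − (8.672) = 7.928 °C.

8.7 °C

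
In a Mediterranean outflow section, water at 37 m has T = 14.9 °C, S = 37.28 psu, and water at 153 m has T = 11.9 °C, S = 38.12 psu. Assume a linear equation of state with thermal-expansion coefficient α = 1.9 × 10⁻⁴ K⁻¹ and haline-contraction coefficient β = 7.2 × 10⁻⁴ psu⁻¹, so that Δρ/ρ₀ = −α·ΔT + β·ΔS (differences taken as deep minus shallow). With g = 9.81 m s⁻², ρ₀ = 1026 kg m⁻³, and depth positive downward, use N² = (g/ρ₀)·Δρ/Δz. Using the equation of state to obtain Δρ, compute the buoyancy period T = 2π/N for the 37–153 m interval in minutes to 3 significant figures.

ΔT = -3.0 K, ΔS = +0.84 psu (deep − shallow).
Δρ/ρ₀ = −αΔT + βΔS = 5.70 × 10⁻⁴ + 6.048 × 10⁻⁴ = 1.1748 × 10⁻³, so Δρ ≈ 1.205 kg m⁻³.
N² = (g/ρ₀)·Δρ/Δz = g·(Δρ/ρ₀)/Δz = 9.81 × 1.1748 × 10⁻³ / 116 = 9.9352 × 10⁻⁵ s⁻².
N = √(9.9352 × 10⁻⁵) = 9.9675 × 10⁻³ rad s⁻¹ → T = 2π/N = 630.37 s = 10.506 min ≈ 10.5 min.

10.5 min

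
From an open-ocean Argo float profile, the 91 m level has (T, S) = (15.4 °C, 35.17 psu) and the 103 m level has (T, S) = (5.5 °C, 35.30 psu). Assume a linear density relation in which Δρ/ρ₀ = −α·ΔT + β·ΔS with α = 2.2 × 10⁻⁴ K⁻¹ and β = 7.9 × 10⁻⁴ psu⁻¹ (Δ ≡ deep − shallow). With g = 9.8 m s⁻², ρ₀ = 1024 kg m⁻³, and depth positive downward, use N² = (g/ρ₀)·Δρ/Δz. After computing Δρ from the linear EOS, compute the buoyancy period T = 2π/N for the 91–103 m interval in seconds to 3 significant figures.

ΔT = -9.9 K, ΔS = +0.13 psu (deep − shallow).
Δρ/ρ₀ = −αΔT + βΔS = 2.178 × 10⁻³ + 1.027 × 10⁻⁴ = 2.2807 × 10⁻³, so Δρ ≈ 2.335 kg m⁻³.
N² = (g/ρ₀)·Δρ/Δz = g·(Δρ/ρ₀)/Δz = 9.8 × 2.2807 × 10⁻³ / 12 = 1.8626 × 10⁻³ s⁻².
N = √(1.8626 × 10⁻³) = 0.043158 rad s⁻¹ → T = 2π/N = 145.59 s ≈ 146 s.

146 s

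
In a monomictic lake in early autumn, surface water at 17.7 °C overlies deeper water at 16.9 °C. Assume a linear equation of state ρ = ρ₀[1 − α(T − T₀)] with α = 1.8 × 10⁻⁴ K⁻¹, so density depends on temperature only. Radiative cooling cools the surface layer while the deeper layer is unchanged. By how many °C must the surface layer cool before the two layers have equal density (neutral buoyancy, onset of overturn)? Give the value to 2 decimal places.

With temperature the only control, equal density requires T_surf′ = T_deep.
T_surf′ = 16.9 °C.
Cooling required: 17.7 − 16.9 = 0.80 °C.

0.80 °C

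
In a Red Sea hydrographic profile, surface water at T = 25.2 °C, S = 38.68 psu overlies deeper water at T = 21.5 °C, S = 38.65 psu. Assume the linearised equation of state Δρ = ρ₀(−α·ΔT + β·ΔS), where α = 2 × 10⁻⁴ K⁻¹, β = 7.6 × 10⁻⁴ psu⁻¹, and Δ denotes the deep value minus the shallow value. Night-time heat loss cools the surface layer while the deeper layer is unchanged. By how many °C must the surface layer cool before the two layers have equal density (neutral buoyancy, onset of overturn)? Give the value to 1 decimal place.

Neutral buoyancy requires Δρ = 0, i.e. −α(T_deep − T_surf′) + β(S_deep − S_surf) = 0.
T_surf′ = T_deep − (β/α)·ΔS = 21.5 − (7.6 × 10⁻⁴/2 × 10⁻⁴)·(-0.03) = 21.614 °C.
Cooling required: 25.2 − (21.614) = 3.586 °C.

3.6 °C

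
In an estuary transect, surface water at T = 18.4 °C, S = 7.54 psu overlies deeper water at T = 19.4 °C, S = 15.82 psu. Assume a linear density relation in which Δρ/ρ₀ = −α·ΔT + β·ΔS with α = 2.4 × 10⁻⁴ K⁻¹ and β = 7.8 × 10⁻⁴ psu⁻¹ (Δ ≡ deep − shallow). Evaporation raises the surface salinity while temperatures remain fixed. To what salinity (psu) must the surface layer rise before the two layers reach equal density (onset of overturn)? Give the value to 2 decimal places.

15.51 psu

Neutral buoyancy requires −α(T_deep − T_surf) + β(S_deep − S_surf′) = 0.
S_surf′ = S_deep − (α/β)·ΔT = 15.82 − (2.4 × 10⁻⁴/7.8 × 10⁻⁴)·(+1.0) = 15.5123 psu.
Increase required: 15.5123 − 7.54 = 7.9723 psu.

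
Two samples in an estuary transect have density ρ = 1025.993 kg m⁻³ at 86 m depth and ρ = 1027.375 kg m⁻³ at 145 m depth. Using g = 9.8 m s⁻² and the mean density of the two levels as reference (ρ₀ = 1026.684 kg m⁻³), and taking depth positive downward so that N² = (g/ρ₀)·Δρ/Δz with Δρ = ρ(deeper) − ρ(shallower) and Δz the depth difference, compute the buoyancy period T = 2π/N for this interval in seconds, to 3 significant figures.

Δρ = 1027.375 − 1025.993 = 1.382 kg m⁻³ over Δz = 145 − 86 = 59 m.
N² = (9.8/1026.684) × (1.382/59) = 2.2359 × 10⁻⁴ s⁻².
N = √(2.2359 × 10⁻⁴) = 0.014953 rad s⁻¹, so T = 2π/N = 420.20 s ≈ 420 s.

420 s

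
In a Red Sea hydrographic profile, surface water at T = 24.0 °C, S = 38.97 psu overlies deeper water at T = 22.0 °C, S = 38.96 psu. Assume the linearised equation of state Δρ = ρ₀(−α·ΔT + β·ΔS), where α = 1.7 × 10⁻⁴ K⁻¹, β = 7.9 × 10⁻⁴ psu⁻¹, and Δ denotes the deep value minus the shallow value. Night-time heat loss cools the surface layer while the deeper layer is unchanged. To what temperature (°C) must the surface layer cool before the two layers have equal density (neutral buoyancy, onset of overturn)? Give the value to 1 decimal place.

Neutral buoyancy requires Δρ = 0, i.e. −α(T_deep − T_surf′) + β(S_deep − S_surf) = 0.
T_surf′ = T_deep − (β/α)·ΔS = 22.0 − (7.9 × 10⁻⁴/1.7 × 10⁻⁴)·(-0.01) = 22.046 °C.
Cooling required: 24.0 − (22.046) = 1.954 °C.

22.0 °C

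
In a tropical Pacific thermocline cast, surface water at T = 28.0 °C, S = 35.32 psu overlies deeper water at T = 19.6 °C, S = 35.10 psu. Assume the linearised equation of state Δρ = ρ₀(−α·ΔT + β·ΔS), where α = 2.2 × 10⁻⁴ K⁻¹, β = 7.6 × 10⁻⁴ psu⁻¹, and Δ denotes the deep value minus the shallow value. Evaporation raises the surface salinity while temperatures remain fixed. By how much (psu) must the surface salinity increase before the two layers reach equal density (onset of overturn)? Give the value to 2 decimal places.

Neutral buoyancy requires −α(T_deep − T_surf) + β(S_deep − S_surf′) = 0.
S_surf′ = S_deep − (α/β)·ΔT = 35.10 − (2.2 × 10⁻⁴/7.6 × 10⁻⁴)·(-8.4) = 37.5316 psu.
Increase required: 37.5316 − 35.32 = 2.2116 psu.

2.21 psu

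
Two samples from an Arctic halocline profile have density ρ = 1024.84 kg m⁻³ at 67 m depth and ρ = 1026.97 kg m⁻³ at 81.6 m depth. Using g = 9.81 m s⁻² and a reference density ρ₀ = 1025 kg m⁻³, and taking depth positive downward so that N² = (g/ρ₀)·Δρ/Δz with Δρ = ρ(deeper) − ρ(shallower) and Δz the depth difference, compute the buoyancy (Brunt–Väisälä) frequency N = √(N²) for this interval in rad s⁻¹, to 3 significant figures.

Δρ = 1026.97 − 1024.84 = 2.13 kg m⁻³ over Δz = 81.6 − 67 = 14.6 m.
N² = (9.81/1025) × (2.13/14.6) = 1.3963 × 10⁻³ s⁻².
N = √(1.3963 × 10⁻³) = 0.037367 rad s⁻¹ ≈ 0.0374 rad s⁻¹.

0.0374 rad s⁻¹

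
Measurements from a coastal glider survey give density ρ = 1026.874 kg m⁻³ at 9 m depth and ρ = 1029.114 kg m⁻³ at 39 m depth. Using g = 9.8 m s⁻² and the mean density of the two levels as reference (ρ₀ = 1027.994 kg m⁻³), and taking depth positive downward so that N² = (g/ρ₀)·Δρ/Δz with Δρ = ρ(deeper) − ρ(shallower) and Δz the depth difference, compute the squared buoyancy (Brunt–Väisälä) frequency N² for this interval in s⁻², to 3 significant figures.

7.12 × 10⁻⁴ s⁻²

Δρ = 1029.114 − 1026.874 = 2.240 kg m⁻³ over Δz = 39 − 9 = 30 m.
N² = (9.8/1027.994) × (2.240/30) = 7.1181 × 10⁻⁴ s⁻² ≈ 7.12 × 10⁻⁴ s⁻².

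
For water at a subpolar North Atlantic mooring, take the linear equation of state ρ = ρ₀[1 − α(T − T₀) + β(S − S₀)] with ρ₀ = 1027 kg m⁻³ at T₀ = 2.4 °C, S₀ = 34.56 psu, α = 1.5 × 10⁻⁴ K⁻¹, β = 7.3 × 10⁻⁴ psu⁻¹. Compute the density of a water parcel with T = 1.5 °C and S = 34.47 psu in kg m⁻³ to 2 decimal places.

T − T₀ = -0.9 K, S − S₀ = -0.09 psu.
Bracket = 1 − α·(-0.9) + β·(-0.09) = 1 + (6.93 × 10⁻⁵) = 1.0000693.
ρ = 1027 × 1.0000693 = 1027.07 kg m⁻³.

1027.07 kg m⁻³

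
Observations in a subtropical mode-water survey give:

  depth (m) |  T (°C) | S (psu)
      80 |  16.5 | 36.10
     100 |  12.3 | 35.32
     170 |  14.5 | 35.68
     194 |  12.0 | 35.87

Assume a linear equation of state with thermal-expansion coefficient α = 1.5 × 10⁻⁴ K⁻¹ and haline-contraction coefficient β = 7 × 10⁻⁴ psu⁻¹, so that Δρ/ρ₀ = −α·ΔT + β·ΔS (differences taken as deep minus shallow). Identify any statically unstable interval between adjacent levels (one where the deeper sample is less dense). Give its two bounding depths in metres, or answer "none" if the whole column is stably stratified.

Evaluate Δρ/ρ₀ = −αΔT + βΔS across each adjacent pair:
  80–100 m: −αΔT+βΔS = −(1.5 × 10⁻⁴)(-4.2)+(7 × 10⁻⁴)(-0.78) = 8.4 × 10⁻⁵ → stable
  100–170 m: −αΔT+βΔS = −(1.5 × 10⁻⁴)(+2.2)+(7 × 10⁻⁴)(+0.36) = -7.8 × 10⁻⁵ → UNSTABLE
  170–194 m: −αΔT+βΔS = −(1.5 × 10⁻⁴)(-2.5)+(7 × 10⁻⁴)(+0.19) = 5.1 × 10⁻⁴ → stable
The 100–170 m interval has Δρ < 0: lighter water underlies denser water.

100–170 m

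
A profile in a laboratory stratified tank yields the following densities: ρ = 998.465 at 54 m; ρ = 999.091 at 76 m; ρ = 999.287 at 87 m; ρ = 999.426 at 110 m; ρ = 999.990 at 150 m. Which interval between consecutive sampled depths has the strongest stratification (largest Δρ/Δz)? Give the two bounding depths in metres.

Compute the density gradient over each adjacent pair:
  54–76 m: Δρ/Δz = 0.626/22 = 0.028 kg m⁻⁴
  76–87 m: Δρ/Δz = 0.196/11 = 0.018 kg m⁻⁴
  87–110 m: Δρ/Δz = 0.139/23 = 6.0 × 10⁻³ kg m⁻⁴
  110–150 m: Δρ/Δz = 0.564/40 = 0.014 kg m⁻⁴
The largest gradient is in the 54–76 m interval — the pycnocline.

54–76 m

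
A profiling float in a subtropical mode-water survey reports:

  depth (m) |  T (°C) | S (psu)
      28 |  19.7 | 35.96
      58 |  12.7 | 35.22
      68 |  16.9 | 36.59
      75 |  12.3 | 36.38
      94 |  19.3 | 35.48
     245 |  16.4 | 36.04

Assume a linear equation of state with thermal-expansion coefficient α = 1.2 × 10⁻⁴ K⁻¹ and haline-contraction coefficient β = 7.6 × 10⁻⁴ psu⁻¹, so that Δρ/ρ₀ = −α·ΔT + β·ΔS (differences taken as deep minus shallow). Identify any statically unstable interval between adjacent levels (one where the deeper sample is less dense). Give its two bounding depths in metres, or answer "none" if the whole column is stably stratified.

75–94 m

Evaluate Δρ/ρ₀ = −αΔT + βΔS across each adjacent pair:
  28–58 m: −αΔT+βΔS = −(1.2 × 10⁻⁴)(-7.0)+(7.6 × 10⁻⁴)(-0.74) = 2.8 × 10⁻⁴ → stable
  58–68 m: −αΔT+βΔS = −(1.2 × 10⁻⁴)(+4.2)+(7.6 × 10⁻⁴)(+1.37) = 5.4 × 10⁻⁴ → stable
  68–75 m: −αΔT+βΔS = −(1.2 × 10⁻⁴)(-4.6)+(7.6 × 10⁻⁴)(-0.21) = 3.9 × 10⁻⁴ → stable
  75–94 m: −αΔT+βΔS = −(1.2 × 10⁻⁴)(+7.0)+(7.6 × 10⁻⁴)(-0.90) = -1.5 × 10⁻³ → UNSTABLE
  94–245 m: −αΔT+βΔS = −(1.2 × 10⁻⁴)(-2.9)+(7.6 × 10⁻⁴)(+0.56) = 7.7 × 10⁻⁴ → stable
The 75–94 m interval has Δρ < 0: lighter water underlies denser water.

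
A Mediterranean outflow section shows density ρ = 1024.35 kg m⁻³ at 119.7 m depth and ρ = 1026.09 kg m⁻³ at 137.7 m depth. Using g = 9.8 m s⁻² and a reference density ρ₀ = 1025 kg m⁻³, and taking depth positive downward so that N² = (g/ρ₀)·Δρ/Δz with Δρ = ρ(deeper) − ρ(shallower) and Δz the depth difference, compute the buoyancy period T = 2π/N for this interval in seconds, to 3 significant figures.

Δρ = 1026.09 − 1024.35 = 1.74 kg m⁻³ over Δz = 137.7 − 119.7 = 18 m.
N² = (9.8/1025) × (1.74/18) = 9.2423 × 10⁻⁴ s⁻².
N = √(9.2423 × 10⁻⁴) = 0.030401 rad s⁻¹, so T = 2π/N = 206.68 s ≈ 207 s.

207 s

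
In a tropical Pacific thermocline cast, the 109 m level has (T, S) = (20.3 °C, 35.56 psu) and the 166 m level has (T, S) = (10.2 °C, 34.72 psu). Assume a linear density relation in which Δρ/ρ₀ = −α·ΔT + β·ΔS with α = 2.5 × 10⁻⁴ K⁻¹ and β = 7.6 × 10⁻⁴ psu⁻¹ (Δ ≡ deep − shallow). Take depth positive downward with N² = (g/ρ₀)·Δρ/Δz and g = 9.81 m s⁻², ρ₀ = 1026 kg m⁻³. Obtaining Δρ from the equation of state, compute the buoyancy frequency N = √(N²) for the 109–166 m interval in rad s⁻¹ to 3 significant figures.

0.0180 rad s⁻¹

ΔT = -10.1 K, ΔS = -0.84 psu (deep − shallow).
Δρ/ρ₀ = −αΔT + βΔS = 2.525 × 10⁻³ − 6.384 × 10⁻⁴ = 1.8866 × 10⁻³, so Δρ ≈ 1.936 kg m⁻³.
N² = (g/ρ₀)·Δρ/Δz = g·(Δρ/ρ₀)/Δz = 9.81 × 1.8866 × 10⁻³ / 57 = 3.2469 × 10⁻⁴ s⁻².
N = √(3.2469 × 10⁻⁴) = 0.018019 rad s⁻¹ ≈ 0.0180 rad s⁻¹.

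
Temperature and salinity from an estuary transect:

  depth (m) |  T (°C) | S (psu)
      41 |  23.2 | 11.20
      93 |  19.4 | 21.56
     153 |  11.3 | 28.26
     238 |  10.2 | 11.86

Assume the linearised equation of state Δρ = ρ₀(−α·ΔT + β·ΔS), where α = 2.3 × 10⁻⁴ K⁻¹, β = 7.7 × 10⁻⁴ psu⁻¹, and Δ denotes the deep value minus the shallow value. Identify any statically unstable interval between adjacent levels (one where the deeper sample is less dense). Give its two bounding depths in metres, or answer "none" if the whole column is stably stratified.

Evaluate Δρ/ρ₀ = −αΔT + βΔS across each adjacent pair:
  41–93 m: −αΔT+βΔS = −(2.3 × 10⁻⁴)(-3.8)+(7.7 × 10⁻⁴)(+10.36) = 8.9 × 10⁻³ → stable
  93–153 m: −αΔT+βΔS = −(2.3 × 10⁻⁴)(-8.1)+(7.7 × 10⁻⁴)(+6.70) = 7.0 × 10⁻³ → stable
  153–238 m: −αΔT+βΔS = −(2.3 × 10⁻⁴)(-1.1)+(7.7 × 10⁻⁴)(-16.40) = -0.012 → UNSTABLE
The 153–238 m interval has Δρ < 0: lighter water underlies denser water.

153–238 m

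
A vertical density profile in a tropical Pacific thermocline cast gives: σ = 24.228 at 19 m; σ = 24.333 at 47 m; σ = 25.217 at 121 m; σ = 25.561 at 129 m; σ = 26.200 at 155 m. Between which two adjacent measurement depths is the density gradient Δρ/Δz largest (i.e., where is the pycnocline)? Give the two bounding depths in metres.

Compute the density gradient over each adjacent pair:
  19–47 m: Δρ/Δz = 0.105/28 = 3.7 × 10⁻³ kg m⁻⁴
  47–121 m: Δρ/Δz = 0.884/74 = 0.012 kg m⁻⁴
  121–129 m: Δρ/Δz = 0.344/8 = 0.043 kg m⁻⁴
  129–155 m: Δρ/Δz = 0.639/26 = 0.025 kg m⁻⁴
The largest gradient is in the 121–129 m interval — the pycnocline.

121–129 m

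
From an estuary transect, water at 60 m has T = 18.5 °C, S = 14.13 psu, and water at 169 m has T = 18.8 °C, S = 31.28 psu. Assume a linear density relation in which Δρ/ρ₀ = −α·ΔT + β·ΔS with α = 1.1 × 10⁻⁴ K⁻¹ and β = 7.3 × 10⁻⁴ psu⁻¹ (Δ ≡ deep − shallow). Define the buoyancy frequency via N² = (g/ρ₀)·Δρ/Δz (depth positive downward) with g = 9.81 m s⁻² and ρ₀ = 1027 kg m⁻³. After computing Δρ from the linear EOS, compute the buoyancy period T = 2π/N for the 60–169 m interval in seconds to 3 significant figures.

ΔT = +0.3 K, ΔS = +17.15 psu (deep − shallow).
Δρ/ρ₀ = −αΔT + βΔS = -3.30 × 10⁻⁵ + 0.0125195 = 0.0124865, so Δρ ≈ 12.82 kg m⁻³.
N² = (g/ρ₀)·Δρ/Δz = g·(Δρ/ρ₀)/Δz = 9.81 × 0.0124865 / 109 = 1.1238 × 10⁻³ s⁻².
N = √(1.1238 × 10⁻³) = 0.033523 rad s⁻¹ → T = 2π/N = 187.43 s ≈ 187 s.

187 s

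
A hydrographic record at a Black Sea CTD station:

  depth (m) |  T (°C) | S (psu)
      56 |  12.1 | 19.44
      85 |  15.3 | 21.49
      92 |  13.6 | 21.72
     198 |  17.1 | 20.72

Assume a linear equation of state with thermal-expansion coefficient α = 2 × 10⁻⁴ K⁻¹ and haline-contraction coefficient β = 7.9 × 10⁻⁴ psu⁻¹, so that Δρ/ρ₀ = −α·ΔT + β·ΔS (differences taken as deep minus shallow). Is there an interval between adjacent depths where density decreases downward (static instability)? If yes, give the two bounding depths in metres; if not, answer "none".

92–198 m

Evaluate Δρ/ρ₀ = −αΔT + βΔS across each adjacent pair:
  56–85 m: −αΔT+βΔS = −(2 × 10⁻⁴)(+3.2)+(7.9 × 10⁻⁴)(+2.05) = 9.8 × 10⁻⁴ → stable
  85–92 m: −αΔT+βΔS = −(2 × 10⁻⁴)(-1.7)+(7.9 × 10⁻⁴)(+0.23) = 5.2 × 10⁻⁴ → stable
  92–198 m: −αΔT+βΔS = −(2 × 10⁻⁴)(+3.5)+(7.9 × 10⁻⁴)(-1.00) = -1.5 × 10⁻³ → UNSTABLE
The 92–198 m interval has Δρ < 0: lighter water underlies denser water.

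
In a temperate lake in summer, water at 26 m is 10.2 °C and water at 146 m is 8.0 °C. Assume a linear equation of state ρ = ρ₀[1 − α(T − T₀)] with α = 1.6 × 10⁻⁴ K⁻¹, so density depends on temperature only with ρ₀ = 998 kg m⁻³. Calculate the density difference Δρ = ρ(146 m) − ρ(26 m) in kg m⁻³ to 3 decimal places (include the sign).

+0.351 kg m⁻³

ΔT = -2.2 K, Δρ/ρ₀ = −αΔT = 3.52 × 10⁻⁴.
Δρ = 998 × (3.52 × 10⁻⁴) = +0.351 kg m⁻³.
Positive Δρ: denser below, stable.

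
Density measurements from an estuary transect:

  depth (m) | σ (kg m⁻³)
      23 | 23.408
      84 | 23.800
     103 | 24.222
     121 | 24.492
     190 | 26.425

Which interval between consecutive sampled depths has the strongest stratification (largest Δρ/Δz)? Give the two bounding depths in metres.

121–190 m

Compute the density gradient over each adjacent pair:
  23–84 m: Δρ/Δz = 0.392/61 = 6.4 × 10⁻³ kg m⁻⁴
  84–103 m: Δρ/Δz = 0.422/19 = 0.022 kg m⁻⁴
  103–121 m: Δρ/Δz = 0.270/18 = 0.015 kg m⁻⁴
  121–190 m: Δρ/Δz = 1.933/69 = 0.028 kg m⁻⁴
The largest gradient is in the 121–190 m interval — the pycnocline.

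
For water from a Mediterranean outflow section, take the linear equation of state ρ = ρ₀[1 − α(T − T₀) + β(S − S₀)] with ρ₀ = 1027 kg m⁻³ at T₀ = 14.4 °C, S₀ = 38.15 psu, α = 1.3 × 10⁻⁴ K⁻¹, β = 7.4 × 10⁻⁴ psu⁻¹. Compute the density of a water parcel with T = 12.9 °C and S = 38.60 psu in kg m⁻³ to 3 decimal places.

T − T₀ = -1.5 K, S − S₀ = +0.45 psu.
Bracket = 1 − α·(-1.5) + β·(+0.45) = 1 + (5.28 × 10⁻⁴) = 1.0005280.
ρ = 1027 × 1.0005280 = 1027.542 kg m⁻³.

1027.542 kg m⁻³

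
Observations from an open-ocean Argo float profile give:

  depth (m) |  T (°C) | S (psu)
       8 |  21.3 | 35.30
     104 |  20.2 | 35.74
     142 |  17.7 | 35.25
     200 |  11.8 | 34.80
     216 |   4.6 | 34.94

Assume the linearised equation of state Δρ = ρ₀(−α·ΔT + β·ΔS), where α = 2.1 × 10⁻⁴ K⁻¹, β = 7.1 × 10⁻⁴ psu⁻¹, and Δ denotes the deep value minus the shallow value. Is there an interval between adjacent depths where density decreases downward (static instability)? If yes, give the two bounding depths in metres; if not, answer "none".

Evaluate Δρ/ρ₀ = −αΔT + βΔS across each adjacent pair:
  8–104 m: −αΔT+βΔS = −(2.1 × 10⁻⁴)(-1.1)+(7.1 × 10⁻⁴)(+0.44) = 5.4 × 10⁻⁴ → stable
  104–142 m: −αΔT+βΔS = −(2.1 × 10⁻⁴)(-2.5)+(7.1 × 10⁻⁴)(-0.49) = 1.8 × 10⁻⁴ → stable
  142–200 m: −αΔT+βΔS = −(2.1 × 10⁻⁴)(-5.9)+(7.1 × 10⁻⁴)(-0.45) = 9.2 × 10⁻⁴ → stable
  200–216 m: −αΔT+βΔS = −(2.1 × 10⁻⁴)(-7.2)+(7.1 × 10⁻⁴)(+0.14) = 1.6 × 10⁻³ → stable
Every interval has Δρ > 0: the column is stably stratified throughout.

none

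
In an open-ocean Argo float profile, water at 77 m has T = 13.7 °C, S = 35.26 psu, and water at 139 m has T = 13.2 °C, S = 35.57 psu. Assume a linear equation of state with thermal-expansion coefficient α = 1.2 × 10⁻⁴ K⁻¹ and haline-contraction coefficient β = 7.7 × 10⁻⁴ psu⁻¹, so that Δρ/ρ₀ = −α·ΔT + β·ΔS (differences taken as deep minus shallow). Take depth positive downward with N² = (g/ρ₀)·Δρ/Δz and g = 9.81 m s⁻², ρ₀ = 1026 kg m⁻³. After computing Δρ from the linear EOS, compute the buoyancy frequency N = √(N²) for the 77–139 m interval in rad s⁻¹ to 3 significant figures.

ΔT = -0.5 K, ΔS = +0.31 psu (deep − shallow).
Δρ/ρ₀ = −αΔT + βΔS = 6.00 × 10⁻⁵ + 2.387 × 10⁻⁴ = 2.987 × 10⁻⁴, so Δρ ≈ 0.3065 kg m⁻³.
N² = (g/ρ₀)·Δρ/Δz = g·(Δρ/ρ₀)/Δz = 9.81 × 2.987 × 10⁻⁴ / 62 = 4.7262 × 10⁻⁵ s⁻².
N = √(4.7262 × 10⁻⁵) = 6.8747 × 10⁻³ rad s⁻¹ ≈ 6.87 × 10⁻³ rad s⁻¹.

6.87 × 10⁻³ rad s⁻¹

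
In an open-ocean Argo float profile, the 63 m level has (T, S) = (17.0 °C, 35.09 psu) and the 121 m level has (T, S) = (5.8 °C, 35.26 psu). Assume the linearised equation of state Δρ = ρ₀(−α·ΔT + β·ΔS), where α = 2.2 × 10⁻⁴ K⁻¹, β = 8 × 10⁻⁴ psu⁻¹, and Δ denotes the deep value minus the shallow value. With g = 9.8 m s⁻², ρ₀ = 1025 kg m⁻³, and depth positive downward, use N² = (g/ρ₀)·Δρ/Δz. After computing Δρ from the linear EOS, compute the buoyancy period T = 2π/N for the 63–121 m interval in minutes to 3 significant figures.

5.00 min

ΔT = -11.2 K, ΔS = +0.17 psu (deep − shallow).
Δρ/ρ₀ = −αΔT + βΔS = 2.464 × 10⁻³ + 1.36 × 10⁻⁴ = 2.60 × 10⁻³, so Δρ ≈ 2.665 kg m⁻³.
N² = (g/ρ₀)·Δρ/Δz = g·(Δρ/ρ₀)/Δz = 9.8 × 2.60 × 10⁻³ / 58 = 4.3931 × 10⁻⁴ s⁻².
N = √(4.3931 × 10⁻⁴) = 0.020960 rad s⁻¹ → T = 2π/N = 299.77 s = 4.9962 min ≈ 5.00 min.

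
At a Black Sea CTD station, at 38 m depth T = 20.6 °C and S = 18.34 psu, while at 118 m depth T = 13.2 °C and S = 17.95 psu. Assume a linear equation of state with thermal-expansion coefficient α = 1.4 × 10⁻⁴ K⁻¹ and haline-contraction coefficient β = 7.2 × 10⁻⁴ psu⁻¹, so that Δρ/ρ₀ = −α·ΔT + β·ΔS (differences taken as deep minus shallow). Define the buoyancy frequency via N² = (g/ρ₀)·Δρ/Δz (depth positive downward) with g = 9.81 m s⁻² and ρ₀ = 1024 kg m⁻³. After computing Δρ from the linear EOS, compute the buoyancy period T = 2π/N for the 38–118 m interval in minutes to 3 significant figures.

10.9 min

ΔT = -7.4 K, ΔS = -0.39 psu (deep − shallow).
Δρ/ρ₀ = −αΔT + βΔS = 1.036 × 10⁻³ − 2.808 × 10⁻⁴ = 7.552 × 10⁻⁴, so Δρ ≈ 0.7733 kg m⁻³.
N² = (g/ρ₀)·Δρ/Δz = g·(Δρ/ρ₀)/Δz = 9.81 × 7.552 × 10⁻⁴ / 80 = 9.2606 × 10⁻⁵ s⁻².
N = √(9.2606 × 10⁻⁵) = 9.6232 × 10⁻³ rad s⁻¹ → T = 2π/N = 652.92 s = 10.882 min ≈ 10.9 min.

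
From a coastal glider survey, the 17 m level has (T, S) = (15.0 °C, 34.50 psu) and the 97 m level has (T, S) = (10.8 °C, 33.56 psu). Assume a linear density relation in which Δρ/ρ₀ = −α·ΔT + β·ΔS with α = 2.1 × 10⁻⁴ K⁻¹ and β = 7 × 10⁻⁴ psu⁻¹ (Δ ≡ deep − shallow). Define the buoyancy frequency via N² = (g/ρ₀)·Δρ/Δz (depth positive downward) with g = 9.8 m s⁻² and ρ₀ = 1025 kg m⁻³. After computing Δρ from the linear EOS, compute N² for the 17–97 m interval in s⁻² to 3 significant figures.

2.74 × 10⁻⁵ s⁻²

ΔT = -4.2 K, ΔS = -0.94 psu (deep − shallow).
Δρ/ρ₀ = −αΔT + βΔS = 8.82 × 10⁻⁴ − 6.58 × 10⁻⁴ = 2.24 × 10⁻⁴, so Δρ ≈ 0.2296 kg m⁻³.
N² = (g/ρ₀)·Δρ/Δz = g·(Δρ/ρ₀)/Δz = 9.8 × 2.24 × 10⁻⁴ / 80 = 2.7440 × 10⁻⁵ s⁻² ≈ 2.74 × 10⁻⁵ s⁻².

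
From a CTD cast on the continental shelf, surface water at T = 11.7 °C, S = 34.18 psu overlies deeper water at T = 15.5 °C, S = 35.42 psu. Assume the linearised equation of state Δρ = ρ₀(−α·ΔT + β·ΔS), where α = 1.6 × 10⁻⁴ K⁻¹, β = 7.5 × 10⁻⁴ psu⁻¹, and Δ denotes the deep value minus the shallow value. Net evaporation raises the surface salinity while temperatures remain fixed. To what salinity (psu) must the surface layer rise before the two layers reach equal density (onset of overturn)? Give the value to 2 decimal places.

Neutral buoyancy requires −α(T_deep − T_surf) + β(S_deep − S_surf′) = 0.
S_surf′ = S_deep − (α/β)·ΔT = 35.42 − (1.6 × 10⁻⁴/7.5 × 10⁻⁴)·(+3.8) = 34.6093 psu.
Increase required: 34.6093 − 34.18 = 0.4293 psu.

34.61 psu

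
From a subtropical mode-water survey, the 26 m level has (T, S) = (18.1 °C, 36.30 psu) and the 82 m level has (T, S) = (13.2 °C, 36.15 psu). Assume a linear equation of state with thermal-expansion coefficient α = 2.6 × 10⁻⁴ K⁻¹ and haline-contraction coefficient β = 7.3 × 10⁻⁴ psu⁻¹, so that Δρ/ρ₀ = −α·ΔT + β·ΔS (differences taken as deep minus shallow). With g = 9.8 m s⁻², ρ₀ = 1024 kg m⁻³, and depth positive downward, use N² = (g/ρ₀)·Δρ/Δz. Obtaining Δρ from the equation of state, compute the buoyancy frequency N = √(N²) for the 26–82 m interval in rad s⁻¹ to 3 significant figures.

ΔT = -4.9 K, ΔS = -0.15 psu (deep − shallow).
Δρ/ρ₀ = −αΔT + βΔS = 1.274 × 10⁻³ − 1.095 × 10⁻⁴ = 1.1645 × 10⁻³, so Δρ ≈ 1.192 kg m⁻³.
N² = (g/ρ₀)·Δρ/Δz = g·(Δρ/ρ₀)/Δz = 9.8 × 1.1645 × 10⁻³ / 56 = 2.0379 × 10⁻⁴ s⁻².
N = √(2.0379 × 10⁻⁴) = 0.014276 rad s⁻¹ ≈ 0.0143 rad s⁻¹.

0.0143 rad s⁻¹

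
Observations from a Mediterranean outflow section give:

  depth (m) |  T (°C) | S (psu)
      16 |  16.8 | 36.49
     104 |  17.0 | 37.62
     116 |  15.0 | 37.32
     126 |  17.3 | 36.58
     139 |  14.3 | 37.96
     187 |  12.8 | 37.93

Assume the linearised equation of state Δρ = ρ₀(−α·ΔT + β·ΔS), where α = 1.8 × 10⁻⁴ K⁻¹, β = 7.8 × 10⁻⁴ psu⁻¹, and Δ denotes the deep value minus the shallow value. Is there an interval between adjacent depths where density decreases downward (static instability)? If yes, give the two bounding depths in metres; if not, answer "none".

Evaluate Δρ/ρ₀ = −αΔT + βΔS across each adjacent pair:
  16–104 m: −αΔT+βΔS = −(1.8 × 10⁻⁴)(+0.2)+(7.8 × 10⁻⁴)(+1.13) = 8.5 × 10⁻⁴ → stable
  104–116 m: −αΔT+βΔS = −(1.8 × 10⁻⁴)(-2.0)+(7.8 × 10⁻⁴)(-0.30) = 1.3 × 10⁻⁴ → stable
  116–126 m: −αΔT+βΔS = −(1.8 × 10⁻⁴)(+2.3)+(7.8 × 10⁻⁴)(-0.74) = -9.9 × 10⁻⁴ → UNSTABLE
  126–139 m: −αΔT+βΔS = −(1.8 × 10⁻⁴)(-3.0)+(7.8 × 10⁻⁴)(+1.38) = 1.6 × 10⁻³ → stable
  139–187 m: −αΔT+βΔS = −(1.8 × 10⁻⁴)(-1.5)+(7.8 × 10⁻⁴)(-0.03) = 2.5 × 10⁻⁴ → stable
The 116–126 m interval has Δρ < 0: lighter water underlies denser water.

116–126 m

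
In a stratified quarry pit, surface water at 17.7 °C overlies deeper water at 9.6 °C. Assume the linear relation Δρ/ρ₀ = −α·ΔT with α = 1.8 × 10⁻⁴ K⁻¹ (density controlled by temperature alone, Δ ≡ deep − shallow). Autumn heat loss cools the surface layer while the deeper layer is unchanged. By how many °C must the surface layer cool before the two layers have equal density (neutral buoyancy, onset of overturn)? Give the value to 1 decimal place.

8.1 °C

With temperature the only control, equal density requires T_surf′ = T_deep.
T_surf′ = 9.6 °C.
Cooling required: 17.7 − 9.6 = 8.1 °C.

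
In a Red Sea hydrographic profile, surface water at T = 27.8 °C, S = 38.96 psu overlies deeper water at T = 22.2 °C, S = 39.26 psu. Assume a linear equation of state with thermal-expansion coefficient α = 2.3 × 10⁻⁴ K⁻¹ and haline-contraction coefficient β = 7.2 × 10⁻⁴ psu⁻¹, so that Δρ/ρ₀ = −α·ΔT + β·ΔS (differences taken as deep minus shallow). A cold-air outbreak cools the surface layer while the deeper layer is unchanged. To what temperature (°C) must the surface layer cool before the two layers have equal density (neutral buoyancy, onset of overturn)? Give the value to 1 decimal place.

Neutral buoyancy requires Δρ = 0, i.e. −α(T_deep − T_surf′) + β(S_deep − S_surf) = 0.
T_surf′ = T_deep − (β/α)·ΔS = 22.2 − (7.2 × 10⁻⁴/2.3 × 10⁻⁴)·(+0.30) = 21.261 °C.
Cooling required: 27.8 − (21.261) = 6.539 °C.

21.3 °C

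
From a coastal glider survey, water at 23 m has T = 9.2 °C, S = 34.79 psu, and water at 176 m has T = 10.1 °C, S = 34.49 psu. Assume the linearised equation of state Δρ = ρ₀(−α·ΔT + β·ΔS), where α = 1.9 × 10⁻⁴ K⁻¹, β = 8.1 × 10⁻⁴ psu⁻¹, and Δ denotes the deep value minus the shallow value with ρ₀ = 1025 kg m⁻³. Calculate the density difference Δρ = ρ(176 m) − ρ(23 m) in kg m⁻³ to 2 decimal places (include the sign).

-0.42 kg m⁻³

ΔT = +0.9 K, ΔS = -0.30 psu (deep − shallow).
Δρ/ρ₀ = −(1.9 × 10⁻⁴)(+0.9) + (8.1 × 10⁻⁴)(-0.30) = -4.14 × 10⁻⁴.
Δρ = 1025 × (-4.14 × 10⁻⁴) = -0.42 kg m⁻³.
Negative Δρ: lighter below, statically unstable.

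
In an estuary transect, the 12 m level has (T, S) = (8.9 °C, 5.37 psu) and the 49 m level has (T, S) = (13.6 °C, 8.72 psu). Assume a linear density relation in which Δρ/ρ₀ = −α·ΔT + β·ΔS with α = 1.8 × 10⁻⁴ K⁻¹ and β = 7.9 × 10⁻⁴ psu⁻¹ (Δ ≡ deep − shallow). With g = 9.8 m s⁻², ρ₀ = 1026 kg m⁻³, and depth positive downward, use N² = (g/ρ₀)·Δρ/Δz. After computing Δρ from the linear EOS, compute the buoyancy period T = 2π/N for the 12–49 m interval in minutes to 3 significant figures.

ΔT = +4.7 K, ΔS = +3.35 psu (deep − shallow).
Δρ/ρ₀ = −αΔT + βΔS = -8.46 × 10⁻⁴ + 2.6465 × 10⁻³ = 1.8005 × 10⁻³, so Δρ ≈ 1.847 kg m⁻³.
N² = (g/ρ₀)·Δρ/Δz = g·(Δρ/ρ₀)/Δz = 9.8 × 1.8005 × 10⁻³ / 37 = 4.7689 × 10⁻⁴ s⁻².
N = √(4.7689 × 10⁻⁴) = 0.021838 rad s⁻¹ → T = 2π/N = 287.72 s = 4.7953 min ≈ 4.80 min.

4.80 min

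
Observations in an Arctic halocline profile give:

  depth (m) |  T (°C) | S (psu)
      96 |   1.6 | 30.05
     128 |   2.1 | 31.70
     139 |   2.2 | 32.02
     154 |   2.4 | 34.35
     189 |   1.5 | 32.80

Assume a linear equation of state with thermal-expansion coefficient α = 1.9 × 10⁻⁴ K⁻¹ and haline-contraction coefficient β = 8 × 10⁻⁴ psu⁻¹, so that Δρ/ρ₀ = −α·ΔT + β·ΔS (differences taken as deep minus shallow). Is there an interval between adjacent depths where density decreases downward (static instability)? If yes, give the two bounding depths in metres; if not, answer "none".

Evaluate Δρ/ρ₀ = −αΔT + βΔS across each adjacent pair:
  96–128 m: −αΔT+βΔS = −(1.9 × 10⁻⁴)(+0.5)+(8 × 10⁻⁴)(+1.65) = 1.2 × 10⁻³ → stable
  128–139 m: −αΔT+βΔS = −(1.9 × 10⁻⁴)(+0.1)+(8 × 10⁻⁴)(+0.32) = 2.4 × 10⁻⁴ → stable
  139–154 m: −αΔT+βΔS = −(1.9 × 10⁻⁴)(+0.2)+(8 × 10⁻⁴)(+2.33) = 1.8 × 10⁻³ → stable
  154–189 m: −αΔT+βΔS = −(1.9 × 10⁻⁴)(-0.9)+(8 × 10⁻⁴)(-1.55) = -1.1 × 10⁻³ → UNSTABLE
The 154–189 m interval has Δρ < 0: lighter water underlies denser water.

154–189 m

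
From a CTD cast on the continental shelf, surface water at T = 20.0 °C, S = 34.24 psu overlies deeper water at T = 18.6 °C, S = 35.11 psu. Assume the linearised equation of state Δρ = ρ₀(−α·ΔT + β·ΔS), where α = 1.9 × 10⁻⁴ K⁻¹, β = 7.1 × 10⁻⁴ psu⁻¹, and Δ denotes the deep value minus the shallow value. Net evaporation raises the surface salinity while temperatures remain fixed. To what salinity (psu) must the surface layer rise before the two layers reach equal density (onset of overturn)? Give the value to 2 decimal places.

35.48 psu

Neutral buoyancy requires −α(T_deep − T_surf) + β(S_deep − S_surf′) = 0.
S_surf′ = S_deep − (α/β)·ΔT = 35.11 − (1.9 × 10⁻⁴/7.1 × 10⁻⁴)·(-1.4) = 35.4846 psu.
Increase required: 35.4846 − 34.24 = 1.2446 psu.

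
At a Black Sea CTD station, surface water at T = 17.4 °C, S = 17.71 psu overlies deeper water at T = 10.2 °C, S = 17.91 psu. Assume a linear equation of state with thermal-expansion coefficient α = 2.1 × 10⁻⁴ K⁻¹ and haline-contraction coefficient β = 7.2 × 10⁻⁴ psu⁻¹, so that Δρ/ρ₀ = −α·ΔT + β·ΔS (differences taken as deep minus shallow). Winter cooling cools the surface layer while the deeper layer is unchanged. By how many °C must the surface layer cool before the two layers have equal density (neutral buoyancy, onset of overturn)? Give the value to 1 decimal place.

7.9 °C

Neutral buoyancy requires Δρ = 0, i.e. −α(T_deep − T_surf′) + β(S_deep − S_surf) = 0.
T_surf′ = T_deep − (β/α)·ΔS = 10.2 − (7.2 × 10⁻⁴/2.1 × 10⁻⁴)·(+0.20) = 9.514 °C.
Cooling required: 17.4 − (9.514) = 7.886 °C.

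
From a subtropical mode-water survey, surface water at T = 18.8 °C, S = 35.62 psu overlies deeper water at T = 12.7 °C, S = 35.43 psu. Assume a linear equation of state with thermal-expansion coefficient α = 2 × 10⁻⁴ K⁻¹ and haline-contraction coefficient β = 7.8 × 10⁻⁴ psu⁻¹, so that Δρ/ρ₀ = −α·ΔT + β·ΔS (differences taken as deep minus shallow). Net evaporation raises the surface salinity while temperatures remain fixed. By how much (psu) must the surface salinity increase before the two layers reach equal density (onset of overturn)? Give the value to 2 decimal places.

1.37 psu

Neutral buoyancy requires −α(T_deep − T_surf) + β(S_deep − S_surf′) = 0.
S_surf′ = S_deep − (α/β)·ΔT = 35.43 − (2 × 10⁻⁴/7.8 × 10⁻⁴)·(-6.1) = 36.9941 psu.
Increase required: 36.9941 − 35.62 = 1.3741 psu.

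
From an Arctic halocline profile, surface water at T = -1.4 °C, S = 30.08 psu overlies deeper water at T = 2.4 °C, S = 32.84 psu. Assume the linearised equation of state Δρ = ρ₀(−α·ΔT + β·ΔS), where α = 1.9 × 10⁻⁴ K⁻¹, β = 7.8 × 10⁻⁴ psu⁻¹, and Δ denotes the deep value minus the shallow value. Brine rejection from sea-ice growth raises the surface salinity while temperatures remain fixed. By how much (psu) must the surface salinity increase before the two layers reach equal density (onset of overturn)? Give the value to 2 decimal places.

Neutral buoyancy requires −α(T_deep − T_surf) + β(S_deep − S_surf′) = 0.
S_surf′ = S_deep − (α/β)·ΔT = 32.84 − (1.9 × 10⁻⁴/7.8 × 10⁻⁴)·(+3.8) = 31.9144 psu.
Increase required: 31.9144 − 30.08 = 1.8344 psu.

1.83 psu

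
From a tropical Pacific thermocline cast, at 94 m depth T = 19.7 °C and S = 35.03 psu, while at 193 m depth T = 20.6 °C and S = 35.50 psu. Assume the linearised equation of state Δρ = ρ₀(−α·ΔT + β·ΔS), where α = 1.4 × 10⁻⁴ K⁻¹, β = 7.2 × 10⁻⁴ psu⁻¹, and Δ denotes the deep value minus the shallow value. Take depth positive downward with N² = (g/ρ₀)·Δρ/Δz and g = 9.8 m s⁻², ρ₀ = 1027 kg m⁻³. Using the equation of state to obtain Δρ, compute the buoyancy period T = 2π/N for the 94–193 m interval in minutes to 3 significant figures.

22.8 min

ΔT = +0.9 K, ΔS = +0.47 psu (deep − shallow).
Δρ/ρ₀ = −αΔT + βΔS = -1.26 × 10⁻⁴ + 3.384 × 10⁻⁴ = 2.124 × 10⁻⁴, so Δρ ≈ 0.2181 kg m⁻³.
N² = (g/ρ₀)·Δρ/Δz = g·(Δρ/ρ₀)/Δz = 9.8 × 2.124 × 10⁻⁴ / 99 = 2.1025 × 10⁻⁵ s⁻².
N = √(2.1025 × 10⁻⁵) = 4.5853 × 10⁻³ rad s⁻¹ → T = 2π/N = 1.3703 × 10³ s = 22.838 min ≈ 22.8 min.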